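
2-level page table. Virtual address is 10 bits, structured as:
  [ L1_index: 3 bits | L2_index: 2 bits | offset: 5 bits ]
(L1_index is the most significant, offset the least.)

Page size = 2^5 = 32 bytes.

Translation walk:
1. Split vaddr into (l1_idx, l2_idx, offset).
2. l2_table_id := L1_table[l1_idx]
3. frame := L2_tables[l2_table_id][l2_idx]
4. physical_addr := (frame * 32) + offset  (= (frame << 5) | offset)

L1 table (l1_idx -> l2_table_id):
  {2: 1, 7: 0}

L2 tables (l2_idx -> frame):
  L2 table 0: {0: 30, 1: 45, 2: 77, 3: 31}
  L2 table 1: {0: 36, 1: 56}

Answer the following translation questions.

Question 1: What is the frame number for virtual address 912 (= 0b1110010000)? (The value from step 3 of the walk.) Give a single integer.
Answer: 30

Derivation:
vaddr = 912: l1_idx=7, l2_idx=0
L1[7] = 0; L2[0][0] = 30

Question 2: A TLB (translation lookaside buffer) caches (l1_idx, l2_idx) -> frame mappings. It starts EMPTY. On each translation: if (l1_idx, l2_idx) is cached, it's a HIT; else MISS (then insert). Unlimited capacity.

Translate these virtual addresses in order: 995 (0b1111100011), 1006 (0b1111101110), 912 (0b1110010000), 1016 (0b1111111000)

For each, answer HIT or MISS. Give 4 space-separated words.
vaddr=995: (7,3) not in TLB -> MISS, insert
vaddr=1006: (7,3) in TLB -> HIT
vaddr=912: (7,0) not in TLB -> MISS, insert
vaddr=1016: (7,3) in TLB -> HIT

Answer: MISS HIT MISS HIT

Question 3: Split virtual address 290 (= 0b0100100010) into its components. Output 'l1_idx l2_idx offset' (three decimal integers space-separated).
Answer: 2 1 2

Derivation:
vaddr = 290 = 0b0100100010
  top 3 bits -> l1_idx = 2
  next 2 bits -> l2_idx = 1
  bottom 5 bits -> offset = 2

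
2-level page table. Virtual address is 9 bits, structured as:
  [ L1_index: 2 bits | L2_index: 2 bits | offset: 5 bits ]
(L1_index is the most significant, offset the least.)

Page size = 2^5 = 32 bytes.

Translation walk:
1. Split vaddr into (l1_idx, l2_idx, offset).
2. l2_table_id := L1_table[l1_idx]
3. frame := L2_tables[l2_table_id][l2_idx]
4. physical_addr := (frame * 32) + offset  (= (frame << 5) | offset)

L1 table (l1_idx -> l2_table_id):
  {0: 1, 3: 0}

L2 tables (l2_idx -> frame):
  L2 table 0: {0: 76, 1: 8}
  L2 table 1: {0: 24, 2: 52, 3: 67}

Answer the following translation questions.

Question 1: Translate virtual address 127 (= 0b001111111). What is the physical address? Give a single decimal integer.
vaddr = 127 = 0b001111111
Split: l1_idx=0, l2_idx=3, offset=31
L1[0] = 1
L2[1][3] = 67
paddr = 67 * 32 + 31 = 2175

Answer: 2175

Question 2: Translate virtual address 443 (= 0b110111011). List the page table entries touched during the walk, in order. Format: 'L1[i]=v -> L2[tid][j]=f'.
Answer: L1[3]=0 -> L2[0][1]=8

Derivation:
vaddr = 443 = 0b110111011
Split: l1_idx=3, l2_idx=1, offset=27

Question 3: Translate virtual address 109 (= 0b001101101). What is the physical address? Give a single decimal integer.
Answer: 2157

Derivation:
vaddr = 109 = 0b001101101
Split: l1_idx=0, l2_idx=3, offset=13
L1[0] = 1
L2[1][3] = 67
paddr = 67 * 32 + 13 = 2157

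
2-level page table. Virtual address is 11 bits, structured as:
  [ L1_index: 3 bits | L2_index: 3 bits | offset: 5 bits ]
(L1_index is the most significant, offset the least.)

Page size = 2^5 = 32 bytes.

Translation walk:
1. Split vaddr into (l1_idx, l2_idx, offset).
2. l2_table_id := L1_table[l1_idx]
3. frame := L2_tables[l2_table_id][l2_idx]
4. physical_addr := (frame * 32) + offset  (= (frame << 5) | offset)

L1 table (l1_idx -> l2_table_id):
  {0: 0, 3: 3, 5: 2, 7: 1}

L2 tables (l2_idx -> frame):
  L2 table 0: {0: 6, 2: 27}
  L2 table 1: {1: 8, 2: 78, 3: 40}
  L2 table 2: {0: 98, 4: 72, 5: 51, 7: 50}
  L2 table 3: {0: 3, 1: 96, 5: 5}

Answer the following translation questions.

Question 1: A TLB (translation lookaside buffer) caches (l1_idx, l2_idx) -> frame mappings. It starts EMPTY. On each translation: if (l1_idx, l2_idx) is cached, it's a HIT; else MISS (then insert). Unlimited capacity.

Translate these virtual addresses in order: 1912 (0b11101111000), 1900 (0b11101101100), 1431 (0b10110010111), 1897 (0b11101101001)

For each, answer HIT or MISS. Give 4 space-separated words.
vaddr=1912: (7,3) not in TLB -> MISS, insert
vaddr=1900: (7,3) in TLB -> HIT
vaddr=1431: (5,4) not in TLB -> MISS, insert
vaddr=1897: (7,3) in TLB -> HIT

Answer: MISS HIT MISS HIT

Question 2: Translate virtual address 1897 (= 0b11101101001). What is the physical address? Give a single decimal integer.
Answer: 1289

Derivation:
vaddr = 1897 = 0b11101101001
Split: l1_idx=7, l2_idx=3, offset=9
L1[7] = 1
L2[1][3] = 40
paddr = 40 * 32 + 9 = 1289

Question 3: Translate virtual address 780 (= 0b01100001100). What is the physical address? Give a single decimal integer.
vaddr = 780 = 0b01100001100
Split: l1_idx=3, l2_idx=0, offset=12
L1[3] = 3
L2[3][0] = 3
paddr = 3 * 32 + 12 = 108

Answer: 108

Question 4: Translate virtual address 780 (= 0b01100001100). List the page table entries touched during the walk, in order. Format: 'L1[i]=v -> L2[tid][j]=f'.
vaddr = 780 = 0b01100001100
Split: l1_idx=3, l2_idx=0, offset=12

Answer: L1[3]=3 -> L2[3][0]=3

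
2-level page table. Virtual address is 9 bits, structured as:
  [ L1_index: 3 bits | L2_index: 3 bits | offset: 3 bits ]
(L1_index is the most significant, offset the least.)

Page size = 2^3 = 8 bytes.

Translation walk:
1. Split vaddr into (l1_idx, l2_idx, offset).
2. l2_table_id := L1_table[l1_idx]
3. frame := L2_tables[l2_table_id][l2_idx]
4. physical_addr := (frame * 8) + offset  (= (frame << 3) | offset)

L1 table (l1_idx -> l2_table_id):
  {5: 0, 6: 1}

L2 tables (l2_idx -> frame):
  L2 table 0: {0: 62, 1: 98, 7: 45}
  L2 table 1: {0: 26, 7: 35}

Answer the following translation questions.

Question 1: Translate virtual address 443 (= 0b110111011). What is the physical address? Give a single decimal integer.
Answer: 283

Derivation:
vaddr = 443 = 0b110111011
Split: l1_idx=6, l2_idx=7, offset=3
L1[6] = 1
L2[1][7] = 35
paddr = 35 * 8 + 3 = 283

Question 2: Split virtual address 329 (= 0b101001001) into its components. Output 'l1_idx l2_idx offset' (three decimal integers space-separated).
vaddr = 329 = 0b101001001
  top 3 bits -> l1_idx = 5
  next 3 bits -> l2_idx = 1
  bottom 3 bits -> offset = 1

Answer: 5 1 1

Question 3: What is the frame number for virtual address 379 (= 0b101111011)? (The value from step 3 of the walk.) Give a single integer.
vaddr = 379: l1_idx=5, l2_idx=7
L1[5] = 0; L2[0][7] = 45

Answer: 45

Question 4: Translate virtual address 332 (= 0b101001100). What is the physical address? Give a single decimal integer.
vaddr = 332 = 0b101001100
Split: l1_idx=5, l2_idx=1, offset=4
L1[5] = 0
L2[0][1] = 98
paddr = 98 * 8 + 4 = 788

Answer: 788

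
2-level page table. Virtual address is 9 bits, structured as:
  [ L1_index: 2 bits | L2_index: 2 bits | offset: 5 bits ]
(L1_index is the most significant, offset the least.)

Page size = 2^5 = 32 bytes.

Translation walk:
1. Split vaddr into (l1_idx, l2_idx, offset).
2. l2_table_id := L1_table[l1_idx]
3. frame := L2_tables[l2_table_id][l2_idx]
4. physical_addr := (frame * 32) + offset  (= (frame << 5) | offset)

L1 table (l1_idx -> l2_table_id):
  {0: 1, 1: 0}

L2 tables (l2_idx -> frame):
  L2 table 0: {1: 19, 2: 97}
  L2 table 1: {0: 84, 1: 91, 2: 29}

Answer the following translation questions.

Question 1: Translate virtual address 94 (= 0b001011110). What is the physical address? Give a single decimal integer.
vaddr = 94 = 0b001011110
Split: l1_idx=0, l2_idx=2, offset=30
L1[0] = 1
L2[1][2] = 29
paddr = 29 * 32 + 30 = 958

Answer: 958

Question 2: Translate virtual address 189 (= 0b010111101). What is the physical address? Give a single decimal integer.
Answer: 637

Derivation:
vaddr = 189 = 0b010111101
Split: l1_idx=1, l2_idx=1, offset=29
L1[1] = 0
L2[0][1] = 19
paddr = 19 * 32 + 29 = 637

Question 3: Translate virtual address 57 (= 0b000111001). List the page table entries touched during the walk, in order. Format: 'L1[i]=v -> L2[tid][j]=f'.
vaddr = 57 = 0b000111001
Split: l1_idx=0, l2_idx=1, offset=25

Answer: L1[0]=1 -> L2[1][1]=91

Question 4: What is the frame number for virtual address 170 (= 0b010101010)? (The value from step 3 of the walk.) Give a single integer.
vaddr = 170: l1_idx=1, l2_idx=1
L1[1] = 0; L2[0][1] = 19

Answer: 19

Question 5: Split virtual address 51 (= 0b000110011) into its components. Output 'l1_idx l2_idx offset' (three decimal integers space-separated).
vaddr = 51 = 0b000110011
  top 2 bits -> l1_idx = 0
  next 2 bits -> l2_idx = 1
  bottom 5 bits -> offset = 19

Answer: 0 1 19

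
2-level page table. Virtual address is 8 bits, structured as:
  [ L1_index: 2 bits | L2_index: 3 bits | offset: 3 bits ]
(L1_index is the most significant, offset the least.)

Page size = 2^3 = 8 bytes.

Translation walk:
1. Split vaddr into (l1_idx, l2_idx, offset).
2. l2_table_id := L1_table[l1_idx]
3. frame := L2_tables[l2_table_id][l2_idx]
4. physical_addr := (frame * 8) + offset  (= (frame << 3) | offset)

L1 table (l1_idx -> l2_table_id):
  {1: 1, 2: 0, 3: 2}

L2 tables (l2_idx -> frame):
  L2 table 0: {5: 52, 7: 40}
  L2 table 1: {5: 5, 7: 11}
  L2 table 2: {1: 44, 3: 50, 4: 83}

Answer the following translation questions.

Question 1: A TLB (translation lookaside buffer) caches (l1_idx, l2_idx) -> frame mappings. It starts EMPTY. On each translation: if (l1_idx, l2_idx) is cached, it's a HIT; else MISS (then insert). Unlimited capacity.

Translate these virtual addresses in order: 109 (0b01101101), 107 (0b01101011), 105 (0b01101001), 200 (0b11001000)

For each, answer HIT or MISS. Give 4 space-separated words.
Answer: MISS HIT HIT MISS

Derivation:
vaddr=109: (1,5) not in TLB -> MISS, insert
vaddr=107: (1,5) in TLB -> HIT
vaddr=105: (1,5) in TLB -> HIT
vaddr=200: (3,1) not in TLB -> MISS, insert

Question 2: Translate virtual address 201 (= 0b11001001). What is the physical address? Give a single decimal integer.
vaddr = 201 = 0b11001001
Split: l1_idx=3, l2_idx=1, offset=1
L1[3] = 2
L2[2][1] = 44
paddr = 44 * 8 + 1 = 353

Answer: 353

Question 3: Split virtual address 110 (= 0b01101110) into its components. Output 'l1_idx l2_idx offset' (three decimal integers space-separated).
Answer: 1 5 6

Derivation:
vaddr = 110 = 0b01101110
  top 2 bits -> l1_idx = 1
  next 3 bits -> l2_idx = 5
  bottom 3 bits -> offset = 6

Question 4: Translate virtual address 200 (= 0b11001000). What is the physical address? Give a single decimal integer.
vaddr = 200 = 0b11001000
Split: l1_idx=3, l2_idx=1, offset=0
L1[3] = 2
L2[2][1] = 44
paddr = 44 * 8 + 0 = 352

Answer: 352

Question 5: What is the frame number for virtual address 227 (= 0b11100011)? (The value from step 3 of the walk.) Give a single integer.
vaddr = 227: l1_idx=3, l2_idx=4
L1[3] = 2; L2[2][4] = 83

Answer: 83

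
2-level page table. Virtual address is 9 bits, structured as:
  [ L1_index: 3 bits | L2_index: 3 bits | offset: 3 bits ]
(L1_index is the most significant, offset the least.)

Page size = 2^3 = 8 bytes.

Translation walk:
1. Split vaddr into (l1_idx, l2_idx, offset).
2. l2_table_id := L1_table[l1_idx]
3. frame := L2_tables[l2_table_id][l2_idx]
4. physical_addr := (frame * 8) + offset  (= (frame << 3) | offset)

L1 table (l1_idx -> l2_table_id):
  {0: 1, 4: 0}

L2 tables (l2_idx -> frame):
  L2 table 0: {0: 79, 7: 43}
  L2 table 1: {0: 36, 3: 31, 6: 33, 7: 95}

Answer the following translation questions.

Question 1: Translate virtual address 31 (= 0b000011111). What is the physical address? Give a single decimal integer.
vaddr = 31 = 0b000011111
Split: l1_idx=0, l2_idx=3, offset=7
L1[0] = 1
L2[1][3] = 31
paddr = 31 * 8 + 7 = 255

Answer: 255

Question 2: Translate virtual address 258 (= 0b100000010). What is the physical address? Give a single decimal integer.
vaddr = 258 = 0b100000010
Split: l1_idx=4, l2_idx=0, offset=2
L1[4] = 0
L2[0][0] = 79
paddr = 79 * 8 + 2 = 634

Answer: 634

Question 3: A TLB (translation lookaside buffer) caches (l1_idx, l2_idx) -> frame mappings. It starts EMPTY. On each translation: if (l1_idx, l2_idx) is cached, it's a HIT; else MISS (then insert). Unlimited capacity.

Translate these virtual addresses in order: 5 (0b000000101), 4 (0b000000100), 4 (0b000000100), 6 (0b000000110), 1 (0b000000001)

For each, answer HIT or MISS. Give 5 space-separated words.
Answer: MISS HIT HIT HIT HIT

Derivation:
vaddr=5: (0,0) not in TLB -> MISS, insert
vaddr=4: (0,0) in TLB -> HIT
vaddr=4: (0,0) in TLB -> HIT
vaddr=6: (0,0) in TLB -> HIT
vaddr=1: (0,0) in TLB -> HIT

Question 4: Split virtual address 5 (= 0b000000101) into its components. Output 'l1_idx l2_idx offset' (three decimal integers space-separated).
Answer: 0 0 5

Derivation:
vaddr = 5 = 0b000000101
  top 3 bits -> l1_idx = 0
  next 3 bits -> l2_idx = 0
  bottom 3 bits -> offset = 5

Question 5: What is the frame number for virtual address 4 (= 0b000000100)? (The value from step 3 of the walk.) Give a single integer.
vaddr = 4: l1_idx=0, l2_idx=0
L1[0] = 1; L2[1][0] = 36

Answer: 36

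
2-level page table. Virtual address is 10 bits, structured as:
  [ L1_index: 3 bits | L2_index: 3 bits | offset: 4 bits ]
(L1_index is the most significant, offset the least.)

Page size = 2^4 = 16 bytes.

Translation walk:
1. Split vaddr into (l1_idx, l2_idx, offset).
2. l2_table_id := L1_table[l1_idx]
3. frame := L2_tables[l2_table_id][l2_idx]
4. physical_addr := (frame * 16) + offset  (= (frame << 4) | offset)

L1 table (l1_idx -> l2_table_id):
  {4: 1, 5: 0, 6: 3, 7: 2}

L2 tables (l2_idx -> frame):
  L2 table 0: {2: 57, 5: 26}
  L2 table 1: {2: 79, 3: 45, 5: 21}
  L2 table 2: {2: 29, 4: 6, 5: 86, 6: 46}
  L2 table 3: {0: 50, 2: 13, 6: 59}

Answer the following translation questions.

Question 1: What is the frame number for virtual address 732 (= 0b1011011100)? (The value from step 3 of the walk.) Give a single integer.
vaddr = 732: l1_idx=5, l2_idx=5
L1[5] = 0; L2[0][5] = 26

Answer: 26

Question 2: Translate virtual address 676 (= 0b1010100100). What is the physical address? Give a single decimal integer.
Answer: 916

Derivation:
vaddr = 676 = 0b1010100100
Split: l1_idx=5, l2_idx=2, offset=4
L1[5] = 0
L2[0][2] = 57
paddr = 57 * 16 + 4 = 916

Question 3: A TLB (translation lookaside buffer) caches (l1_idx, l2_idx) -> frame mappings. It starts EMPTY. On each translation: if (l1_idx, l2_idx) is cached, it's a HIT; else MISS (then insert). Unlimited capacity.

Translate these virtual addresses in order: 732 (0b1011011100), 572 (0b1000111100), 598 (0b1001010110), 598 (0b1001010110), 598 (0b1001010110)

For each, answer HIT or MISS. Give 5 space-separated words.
Answer: MISS MISS MISS HIT HIT

Derivation:
vaddr=732: (5,5) not in TLB -> MISS, insert
vaddr=572: (4,3) not in TLB -> MISS, insert
vaddr=598: (4,5) not in TLB -> MISS, insert
vaddr=598: (4,5) in TLB -> HIT
vaddr=598: (4,5) in TLB -> HIT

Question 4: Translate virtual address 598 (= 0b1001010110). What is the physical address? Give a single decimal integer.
vaddr = 598 = 0b1001010110
Split: l1_idx=4, l2_idx=5, offset=6
L1[4] = 1
L2[1][5] = 21
paddr = 21 * 16 + 6 = 342

Answer: 342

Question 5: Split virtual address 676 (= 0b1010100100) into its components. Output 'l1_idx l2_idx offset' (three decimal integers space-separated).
vaddr = 676 = 0b1010100100
  top 3 bits -> l1_idx = 5
  next 3 bits -> l2_idx = 2
  bottom 4 bits -> offset = 4

Answer: 5 2 4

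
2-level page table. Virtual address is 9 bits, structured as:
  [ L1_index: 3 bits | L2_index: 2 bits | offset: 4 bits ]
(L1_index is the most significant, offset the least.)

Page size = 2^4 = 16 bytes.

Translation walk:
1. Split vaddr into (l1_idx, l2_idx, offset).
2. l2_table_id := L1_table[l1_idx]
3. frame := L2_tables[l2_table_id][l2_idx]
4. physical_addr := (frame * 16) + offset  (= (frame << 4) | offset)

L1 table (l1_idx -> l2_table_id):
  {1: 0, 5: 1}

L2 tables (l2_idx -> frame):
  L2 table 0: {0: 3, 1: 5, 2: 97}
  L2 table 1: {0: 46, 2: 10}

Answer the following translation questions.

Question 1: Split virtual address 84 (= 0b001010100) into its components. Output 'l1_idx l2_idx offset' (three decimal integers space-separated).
vaddr = 84 = 0b001010100
  top 3 bits -> l1_idx = 1
  next 2 bits -> l2_idx = 1
  bottom 4 bits -> offset = 4

Answer: 1 1 4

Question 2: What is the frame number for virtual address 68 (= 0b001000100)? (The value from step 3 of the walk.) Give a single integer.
Answer: 3

Derivation:
vaddr = 68: l1_idx=1, l2_idx=0
L1[1] = 0; L2[0][0] = 3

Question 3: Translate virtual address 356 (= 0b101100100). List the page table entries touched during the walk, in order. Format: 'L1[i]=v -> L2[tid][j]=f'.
vaddr = 356 = 0b101100100
Split: l1_idx=5, l2_idx=2, offset=4

Answer: L1[5]=1 -> L2[1][2]=10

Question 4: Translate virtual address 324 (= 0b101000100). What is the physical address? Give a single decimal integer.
Answer: 740

Derivation:
vaddr = 324 = 0b101000100
Split: l1_idx=5, l2_idx=0, offset=4
L1[5] = 1
L2[1][0] = 46
paddr = 46 * 16 + 4 = 740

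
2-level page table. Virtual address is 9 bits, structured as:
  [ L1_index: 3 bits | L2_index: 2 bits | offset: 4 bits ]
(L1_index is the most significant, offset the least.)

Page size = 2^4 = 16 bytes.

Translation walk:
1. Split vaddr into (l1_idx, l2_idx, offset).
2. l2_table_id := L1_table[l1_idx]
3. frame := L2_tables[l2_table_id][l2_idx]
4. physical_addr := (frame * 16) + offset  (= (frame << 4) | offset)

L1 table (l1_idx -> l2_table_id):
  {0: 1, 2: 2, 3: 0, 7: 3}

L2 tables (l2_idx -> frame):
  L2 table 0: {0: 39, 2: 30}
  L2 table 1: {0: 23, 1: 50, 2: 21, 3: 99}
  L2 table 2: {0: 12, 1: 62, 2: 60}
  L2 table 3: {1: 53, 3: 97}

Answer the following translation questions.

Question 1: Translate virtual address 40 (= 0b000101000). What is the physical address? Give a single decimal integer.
Answer: 344

Derivation:
vaddr = 40 = 0b000101000
Split: l1_idx=0, l2_idx=2, offset=8
L1[0] = 1
L2[1][2] = 21
paddr = 21 * 16 + 8 = 344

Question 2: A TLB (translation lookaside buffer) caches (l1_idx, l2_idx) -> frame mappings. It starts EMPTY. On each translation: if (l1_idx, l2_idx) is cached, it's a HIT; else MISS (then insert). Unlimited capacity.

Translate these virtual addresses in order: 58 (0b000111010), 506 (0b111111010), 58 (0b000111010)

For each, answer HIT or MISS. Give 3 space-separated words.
vaddr=58: (0,3) not in TLB -> MISS, insert
vaddr=506: (7,3) not in TLB -> MISS, insert
vaddr=58: (0,3) in TLB -> HIT

Answer: MISS MISS HIT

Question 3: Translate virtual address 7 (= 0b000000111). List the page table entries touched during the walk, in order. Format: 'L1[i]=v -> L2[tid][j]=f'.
Answer: L1[0]=1 -> L2[1][0]=23

Derivation:
vaddr = 7 = 0b000000111
Split: l1_idx=0, l2_idx=0, offset=7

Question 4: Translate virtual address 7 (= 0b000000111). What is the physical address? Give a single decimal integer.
vaddr = 7 = 0b000000111
Split: l1_idx=0, l2_idx=0, offset=7
L1[0] = 1
L2[1][0] = 23
paddr = 23 * 16 + 7 = 375

Answer: 375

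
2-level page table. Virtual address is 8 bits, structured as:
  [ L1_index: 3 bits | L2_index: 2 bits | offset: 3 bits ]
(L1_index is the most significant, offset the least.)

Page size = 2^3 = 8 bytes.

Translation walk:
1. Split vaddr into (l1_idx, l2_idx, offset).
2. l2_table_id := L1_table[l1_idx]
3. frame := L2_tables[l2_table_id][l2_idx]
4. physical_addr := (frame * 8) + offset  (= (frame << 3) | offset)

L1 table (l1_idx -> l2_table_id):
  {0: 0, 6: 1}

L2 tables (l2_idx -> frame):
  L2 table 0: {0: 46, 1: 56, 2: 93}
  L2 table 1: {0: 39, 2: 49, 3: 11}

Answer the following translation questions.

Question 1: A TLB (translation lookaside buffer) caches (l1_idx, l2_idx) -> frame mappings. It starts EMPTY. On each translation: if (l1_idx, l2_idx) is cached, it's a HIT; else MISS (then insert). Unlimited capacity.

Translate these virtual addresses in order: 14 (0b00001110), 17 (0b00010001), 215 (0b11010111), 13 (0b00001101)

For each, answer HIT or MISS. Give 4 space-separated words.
vaddr=14: (0,1) not in TLB -> MISS, insert
vaddr=17: (0,2) not in TLB -> MISS, insert
vaddr=215: (6,2) not in TLB -> MISS, insert
vaddr=13: (0,1) in TLB -> HIT

Answer: MISS MISS MISS HIT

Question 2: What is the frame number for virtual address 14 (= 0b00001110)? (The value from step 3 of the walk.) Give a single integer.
vaddr = 14: l1_idx=0, l2_idx=1
L1[0] = 0; L2[0][1] = 56

Answer: 56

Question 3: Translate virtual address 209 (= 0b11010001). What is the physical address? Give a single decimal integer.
Answer: 393

Derivation:
vaddr = 209 = 0b11010001
Split: l1_idx=6, l2_idx=2, offset=1
L1[6] = 1
L2[1][2] = 49
paddr = 49 * 8 + 1 = 393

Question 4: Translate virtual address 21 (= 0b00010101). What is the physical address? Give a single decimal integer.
Answer: 749

Derivation:
vaddr = 21 = 0b00010101
Split: l1_idx=0, l2_idx=2, offset=5
L1[0] = 0
L2[0][2] = 93
paddr = 93 * 8 + 5 = 749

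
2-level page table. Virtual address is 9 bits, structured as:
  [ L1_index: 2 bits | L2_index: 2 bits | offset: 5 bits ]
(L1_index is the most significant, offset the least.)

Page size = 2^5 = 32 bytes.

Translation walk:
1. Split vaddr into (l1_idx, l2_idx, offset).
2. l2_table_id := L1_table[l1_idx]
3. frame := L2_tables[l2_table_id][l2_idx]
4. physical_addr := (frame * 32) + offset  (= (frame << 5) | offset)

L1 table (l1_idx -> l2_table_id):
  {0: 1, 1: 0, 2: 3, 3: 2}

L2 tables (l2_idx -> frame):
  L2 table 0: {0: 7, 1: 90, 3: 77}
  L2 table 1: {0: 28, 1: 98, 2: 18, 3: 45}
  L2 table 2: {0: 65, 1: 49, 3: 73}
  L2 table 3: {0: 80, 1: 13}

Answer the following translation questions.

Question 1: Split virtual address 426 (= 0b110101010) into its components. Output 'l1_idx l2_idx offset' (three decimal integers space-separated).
vaddr = 426 = 0b110101010
  top 2 bits -> l1_idx = 3
  next 2 bits -> l2_idx = 1
  bottom 5 bits -> offset = 10

Answer: 3 1 10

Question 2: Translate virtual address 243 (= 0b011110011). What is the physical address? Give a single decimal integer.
Answer: 2483

Derivation:
vaddr = 243 = 0b011110011
Split: l1_idx=1, l2_idx=3, offset=19
L1[1] = 0
L2[0][3] = 77
paddr = 77 * 32 + 19 = 2483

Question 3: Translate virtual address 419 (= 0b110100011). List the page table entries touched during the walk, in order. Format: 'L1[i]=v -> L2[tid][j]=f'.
Answer: L1[3]=2 -> L2[2][1]=49

Derivation:
vaddr = 419 = 0b110100011
Split: l1_idx=3, l2_idx=1, offset=3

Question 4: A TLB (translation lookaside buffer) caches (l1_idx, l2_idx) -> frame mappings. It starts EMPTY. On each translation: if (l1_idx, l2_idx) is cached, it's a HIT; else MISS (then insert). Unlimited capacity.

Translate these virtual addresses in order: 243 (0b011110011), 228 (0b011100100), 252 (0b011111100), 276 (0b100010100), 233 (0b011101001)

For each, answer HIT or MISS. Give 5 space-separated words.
Answer: MISS HIT HIT MISS HIT

Derivation:
vaddr=243: (1,3) not in TLB -> MISS, insert
vaddr=228: (1,3) in TLB -> HIT
vaddr=252: (1,3) in TLB -> HIT
vaddr=276: (2,0) not in TLB -> MISS, insert
vaddr=233: (1,3) in TLB -> HIT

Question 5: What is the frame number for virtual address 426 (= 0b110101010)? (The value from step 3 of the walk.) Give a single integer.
Answer: 49

Derivation:
vaddr = 426: l1_idx=3, l2_idx=1
L1[3] = 2; L2[2][1] = 49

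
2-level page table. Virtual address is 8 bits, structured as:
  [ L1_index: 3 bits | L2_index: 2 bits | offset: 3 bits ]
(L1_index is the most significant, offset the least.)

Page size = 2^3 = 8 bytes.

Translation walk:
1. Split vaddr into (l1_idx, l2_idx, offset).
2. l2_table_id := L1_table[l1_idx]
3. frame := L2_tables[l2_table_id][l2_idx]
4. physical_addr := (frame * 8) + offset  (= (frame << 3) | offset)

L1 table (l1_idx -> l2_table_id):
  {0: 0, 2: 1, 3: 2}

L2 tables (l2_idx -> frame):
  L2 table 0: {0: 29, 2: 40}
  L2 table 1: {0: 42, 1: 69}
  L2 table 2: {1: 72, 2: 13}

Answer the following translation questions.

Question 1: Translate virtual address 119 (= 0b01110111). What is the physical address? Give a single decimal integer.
vaddr = 119 = 0b01110111
Split: l1_idx=3, l2_idx=2, offset=7
L1[3] = 2
L2[2][2] = 13
paddr = 13 * 8 + 7 = 111

Answer: 111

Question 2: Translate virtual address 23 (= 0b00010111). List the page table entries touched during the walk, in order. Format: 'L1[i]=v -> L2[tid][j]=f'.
Answer: L1[0]=0 -> L2[0][2]=40

Derivation:
vaddr = 23 = 0b00010111
Split: l1_idx=0, l2_idx=2, offset=7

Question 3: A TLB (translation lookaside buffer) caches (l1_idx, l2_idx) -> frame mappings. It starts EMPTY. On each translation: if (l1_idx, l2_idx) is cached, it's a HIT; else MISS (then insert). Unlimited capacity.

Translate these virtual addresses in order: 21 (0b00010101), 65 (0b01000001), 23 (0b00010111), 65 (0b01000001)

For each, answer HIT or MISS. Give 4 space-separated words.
Answer: MISS MISS HIT HIT

Derivation:
vaddr=21: (0,2) not in TLB -> MISS, insert
vaddr=65: (2,0) not in TLB -> MISS, insert
vaddr=23: (0,2) in TLB -> HIT
vaddr=65: (2,0) in TLB -> HIT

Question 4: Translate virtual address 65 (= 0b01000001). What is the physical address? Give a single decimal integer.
Answer: 337

Derivation:
vaddr = 65 = 0b01000001
Split: l1_idx=2, l2_idx=0, offset=1
L1[2] = 1
L2[1][0] = 42
paddr = 42 * 8 + 1 = 337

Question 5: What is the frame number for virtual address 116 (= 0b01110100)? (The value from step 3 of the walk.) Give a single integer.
vaddr = 116: l1_idx=3, l2_idx=2
L1[3] = 2; L2[2][2] = 13

Answer: 13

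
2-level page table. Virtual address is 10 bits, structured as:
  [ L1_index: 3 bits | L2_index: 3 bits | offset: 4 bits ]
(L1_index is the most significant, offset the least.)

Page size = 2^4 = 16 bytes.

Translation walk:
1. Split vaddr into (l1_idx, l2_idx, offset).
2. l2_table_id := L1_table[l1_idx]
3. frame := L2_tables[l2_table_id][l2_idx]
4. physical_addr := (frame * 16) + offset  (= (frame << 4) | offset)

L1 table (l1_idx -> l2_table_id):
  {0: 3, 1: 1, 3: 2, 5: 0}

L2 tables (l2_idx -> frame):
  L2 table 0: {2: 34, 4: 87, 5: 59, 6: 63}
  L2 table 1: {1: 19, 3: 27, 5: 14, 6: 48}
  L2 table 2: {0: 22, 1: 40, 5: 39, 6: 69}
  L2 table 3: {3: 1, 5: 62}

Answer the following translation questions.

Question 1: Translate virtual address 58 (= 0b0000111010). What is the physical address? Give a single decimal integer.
Answer: 26

Derivation:
vaddr = 58 = 0b0000111010
Split: l1_idx=0, l2_idx=3, offset=10
L1[0] = 3
L2[3][3] = 1
paddr = 1 * 16 + 10 = 26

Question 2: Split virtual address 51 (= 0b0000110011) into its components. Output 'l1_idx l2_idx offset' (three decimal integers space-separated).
Answer: 0 3 3

Derivation:
vaddr = 51 = 0b0000110011
  top 3 bits -> l1_idx = 0
  next 3 bits -> l2_idx = 3
  bottom 4 bits -> offset = 3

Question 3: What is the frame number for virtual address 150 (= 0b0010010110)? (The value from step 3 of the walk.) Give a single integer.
Answer: 19

Derivation:
vaddr = 150: l1_idx=1, l2_idx=1
L1[1] = 1; L2[1][1] = 19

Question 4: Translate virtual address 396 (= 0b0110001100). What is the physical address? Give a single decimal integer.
Answer: 364

Derivation:
vaddr = 396 = 0b0110001100
Split: l1_idx=3, l2_idx=0, offset=12
L1[3] = 2
L2[2][0] = 22
paddr = 22 * 16 + 12 = 364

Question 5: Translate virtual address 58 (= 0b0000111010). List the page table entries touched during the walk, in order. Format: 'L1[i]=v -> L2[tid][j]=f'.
vaddr = 58 = 0b0000111010
Split: l1_idx=0, l2_idx=3, offset=10

Answer: L1[0]=3 -> L2[3][3]=1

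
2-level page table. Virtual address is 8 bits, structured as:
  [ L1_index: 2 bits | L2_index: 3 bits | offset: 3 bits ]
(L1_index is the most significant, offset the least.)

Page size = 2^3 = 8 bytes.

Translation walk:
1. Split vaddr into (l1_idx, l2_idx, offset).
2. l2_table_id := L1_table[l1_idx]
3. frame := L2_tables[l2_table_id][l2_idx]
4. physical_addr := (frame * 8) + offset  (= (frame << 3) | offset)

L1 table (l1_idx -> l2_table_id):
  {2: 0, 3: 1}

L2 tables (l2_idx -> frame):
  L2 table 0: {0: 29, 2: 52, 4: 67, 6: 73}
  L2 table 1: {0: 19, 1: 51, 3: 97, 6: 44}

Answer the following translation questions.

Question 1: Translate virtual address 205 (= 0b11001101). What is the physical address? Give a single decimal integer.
vaddr = 205 = 0b11001101
Split: l1_idx=3, l2_idx=1, offset=5
L1[3] = 1
L2[1][1] = 51
paddr = 51 * 8 + 5 = 413

Answer: 413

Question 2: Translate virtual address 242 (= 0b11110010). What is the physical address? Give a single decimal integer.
vaddr = 242 = 0b11110010
Split: l1_idx=3, l2_idx=6, offset=2
L1[3] = 1
L2[1][6] = 44
paddr = 44 * 8 + 2 = 354

Answer: 354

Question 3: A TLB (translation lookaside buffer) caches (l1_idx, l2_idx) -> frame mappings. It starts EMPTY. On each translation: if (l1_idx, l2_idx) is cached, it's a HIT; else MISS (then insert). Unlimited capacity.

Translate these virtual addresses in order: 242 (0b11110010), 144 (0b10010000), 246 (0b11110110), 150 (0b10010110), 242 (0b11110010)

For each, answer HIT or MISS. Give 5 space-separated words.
Answer: MISS MISS HIT HIT HIT

Derivation:
vaddr=242: (3,6) not in TLB -> MISS, insert
vaddr=144: (2,2) not in TLB -> MISS, insert
vaddr=246: (3,6) in TLB -> HIT
vaddr=150: (2,2) in TLB -> HIT
vaddr=242: (3,6) in TLB -> HIT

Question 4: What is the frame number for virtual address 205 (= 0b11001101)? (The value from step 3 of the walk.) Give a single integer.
Answer: 51

Derivation:
vaddr = 205: l1_idx=3, l2_idx=1
L1[3] = 1; L2[1][1] = 51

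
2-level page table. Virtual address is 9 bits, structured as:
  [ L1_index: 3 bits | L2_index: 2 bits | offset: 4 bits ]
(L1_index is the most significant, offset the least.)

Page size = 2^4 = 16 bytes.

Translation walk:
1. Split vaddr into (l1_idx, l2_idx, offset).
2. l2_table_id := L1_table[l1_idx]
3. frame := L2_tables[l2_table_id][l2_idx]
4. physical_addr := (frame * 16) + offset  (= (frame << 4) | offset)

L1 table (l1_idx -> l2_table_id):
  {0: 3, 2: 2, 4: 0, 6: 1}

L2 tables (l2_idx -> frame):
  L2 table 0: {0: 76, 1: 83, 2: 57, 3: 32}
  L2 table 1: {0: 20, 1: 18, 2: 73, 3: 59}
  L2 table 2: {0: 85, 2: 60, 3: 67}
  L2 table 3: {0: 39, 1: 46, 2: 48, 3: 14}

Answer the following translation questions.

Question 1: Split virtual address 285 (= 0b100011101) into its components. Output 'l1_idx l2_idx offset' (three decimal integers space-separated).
vaddr = 285 = 0b100011101
  top 3 bits -> l1_idx = 4
  next 2 bits -> l2_idx = 1
  bottom 4 bits -> offset = 13

Answer: 4 1 13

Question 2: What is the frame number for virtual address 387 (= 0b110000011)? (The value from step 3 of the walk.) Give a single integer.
Answer: 20

Derivation:
vaddr = 387: l1_idx=6, l2_idx=0
L1[6] = 1; L2[1][0] = 20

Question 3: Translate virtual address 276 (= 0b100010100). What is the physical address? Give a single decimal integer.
Answer: 1332

Derivation:
vaddr = 276 = 0b100010100
Split: l1_idx=4, l2_idx=1, offset=4
L1[4] = 0
L2[0][1] = 83
paddr = 83 * 16 + 4 = 1332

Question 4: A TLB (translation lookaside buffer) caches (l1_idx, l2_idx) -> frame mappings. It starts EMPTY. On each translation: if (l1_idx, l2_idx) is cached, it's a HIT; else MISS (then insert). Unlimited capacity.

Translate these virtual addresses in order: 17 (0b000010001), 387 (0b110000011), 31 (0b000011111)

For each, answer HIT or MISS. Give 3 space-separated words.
Answer: MISS MISS HIT

Derivation:
vaddr=17: (0,1) not in TLB -> MISS, insert
vaddr=387: (6,0) not in TLB -> MISS, insert
vaddr=31: (0,1) in TLB -> HIT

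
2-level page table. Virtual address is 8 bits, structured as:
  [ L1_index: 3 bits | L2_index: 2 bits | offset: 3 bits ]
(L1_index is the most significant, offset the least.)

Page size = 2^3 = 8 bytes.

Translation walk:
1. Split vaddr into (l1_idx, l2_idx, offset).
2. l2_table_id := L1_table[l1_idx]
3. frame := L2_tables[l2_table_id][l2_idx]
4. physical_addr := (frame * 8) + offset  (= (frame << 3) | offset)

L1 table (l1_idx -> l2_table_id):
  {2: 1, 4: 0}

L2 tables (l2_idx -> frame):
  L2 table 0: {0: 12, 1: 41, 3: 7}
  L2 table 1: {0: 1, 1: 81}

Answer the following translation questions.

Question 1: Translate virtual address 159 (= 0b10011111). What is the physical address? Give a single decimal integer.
vaddr = 159 = 0b10011111
Split: l1_idx=4, l2_idx=3, offset=7
L1[4] = 0
L2[0][3] = 7
paddr = 7 * 8 + 7 = 63

Answer: 63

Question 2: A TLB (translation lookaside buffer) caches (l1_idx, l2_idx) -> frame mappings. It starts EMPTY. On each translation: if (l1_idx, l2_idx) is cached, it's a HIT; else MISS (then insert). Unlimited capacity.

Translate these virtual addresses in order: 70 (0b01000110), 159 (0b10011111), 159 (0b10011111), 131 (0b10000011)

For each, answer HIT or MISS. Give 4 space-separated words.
vaddr=70: (2,0) not in TLB -> MISS, insert
vaddr=159: (4,3) not in TLB -> MISS, insert
vaddr=159: (4,3) in TLB -> HIT
vaddr=131: (4,0) not in TLB -> MISS, insert

Answer: MISS MISS HIT MISS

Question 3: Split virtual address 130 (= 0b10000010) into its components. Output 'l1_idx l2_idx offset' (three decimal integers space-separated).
vaddr = 130 = 0b10000010
  top 3 bits -> l1_idx = 4
  next 2 bits -> l2_idx = 0
  bottom 3 bits -> offset = 2

Answer: 4 0 2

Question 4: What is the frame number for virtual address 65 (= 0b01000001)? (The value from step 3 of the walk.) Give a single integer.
vaddr = 65: l1_idx=2, l2_idx=0
L1[2] = 1; L2[1][0] = 1

Answer: 1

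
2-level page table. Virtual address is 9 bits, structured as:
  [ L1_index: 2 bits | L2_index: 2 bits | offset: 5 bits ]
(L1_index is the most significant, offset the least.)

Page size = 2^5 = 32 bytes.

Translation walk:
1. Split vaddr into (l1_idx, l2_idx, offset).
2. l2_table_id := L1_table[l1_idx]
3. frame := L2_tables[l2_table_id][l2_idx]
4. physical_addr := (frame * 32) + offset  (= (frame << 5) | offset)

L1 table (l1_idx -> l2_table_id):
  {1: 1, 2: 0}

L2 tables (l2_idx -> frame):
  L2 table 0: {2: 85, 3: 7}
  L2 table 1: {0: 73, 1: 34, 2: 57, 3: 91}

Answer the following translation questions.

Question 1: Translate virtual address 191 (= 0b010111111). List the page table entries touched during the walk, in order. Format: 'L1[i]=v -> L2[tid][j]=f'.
vaddr = 191 = 0b010111111
Split: l1_idx=1, l2_idx=1, offset=31

Answer: L1[1]=1 -> L2[1][1]=34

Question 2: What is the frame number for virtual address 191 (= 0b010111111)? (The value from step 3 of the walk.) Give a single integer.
Answer: 34

Derivation:
vaddr = 191: l1_idx=1, l2_idx=1
L1[1] = 1; L2[1][1] = 34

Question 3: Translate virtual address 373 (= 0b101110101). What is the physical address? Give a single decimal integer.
vaddr = 373 = 0b101110101
Split: l1_idx=2, l2_idx=3, offset=21
L1[2] = 0
L2[0][3] = 7
paddr = 7 * 32 + 21 = 245

Answer: 245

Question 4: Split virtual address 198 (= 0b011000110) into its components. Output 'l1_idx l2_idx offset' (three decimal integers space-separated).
Answer: 1 2 6

Derivation:
vaddr = 198 = 0b011000110
  top 2 bits -> l1_idx = 1
  next 2 bits -> l2_idx = 2
  bottom 5 bits -> offset = 6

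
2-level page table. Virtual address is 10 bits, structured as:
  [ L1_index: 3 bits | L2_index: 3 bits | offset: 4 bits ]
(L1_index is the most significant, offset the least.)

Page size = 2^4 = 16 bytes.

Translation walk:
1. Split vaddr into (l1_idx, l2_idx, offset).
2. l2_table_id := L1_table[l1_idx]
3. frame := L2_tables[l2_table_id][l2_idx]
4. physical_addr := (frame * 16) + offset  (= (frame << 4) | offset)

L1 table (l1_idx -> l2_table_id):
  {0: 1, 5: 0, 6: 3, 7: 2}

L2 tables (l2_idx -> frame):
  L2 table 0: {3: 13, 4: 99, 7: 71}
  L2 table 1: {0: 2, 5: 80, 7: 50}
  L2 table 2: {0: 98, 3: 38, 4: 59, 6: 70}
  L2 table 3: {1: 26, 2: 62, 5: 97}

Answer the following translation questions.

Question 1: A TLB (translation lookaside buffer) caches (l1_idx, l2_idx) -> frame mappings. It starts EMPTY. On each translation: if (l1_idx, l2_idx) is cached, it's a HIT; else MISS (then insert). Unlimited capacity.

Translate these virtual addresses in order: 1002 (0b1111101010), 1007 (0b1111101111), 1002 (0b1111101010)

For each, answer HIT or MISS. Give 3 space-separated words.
vaddr=1002: (7,6) not in TLB -> MISS, insert
vaddr=1007: (7,6) in TLB -> HIT
vaddr=1002: (7,6) in TLB -> HIT

Answer: MISS HIT HIT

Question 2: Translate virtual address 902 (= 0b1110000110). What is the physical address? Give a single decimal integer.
vaddr = 902 = 0b1110000110
Split: l1_idx=7, l2_idx=0, offset=6
L1[7] = 2
L2[2][0] = 98
paddr = 98 * 16 + 6 = 1574

Answer: 1574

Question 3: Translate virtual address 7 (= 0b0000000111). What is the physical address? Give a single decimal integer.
Answer: 39

Derivation:
vaddr = 7 = 0b0000000111
Split: l1_idx=0, l2_idx=0, offset=7
L1[0] = 1
L2[1][0] = 2
paddr = 2 * 16 + 7 = 39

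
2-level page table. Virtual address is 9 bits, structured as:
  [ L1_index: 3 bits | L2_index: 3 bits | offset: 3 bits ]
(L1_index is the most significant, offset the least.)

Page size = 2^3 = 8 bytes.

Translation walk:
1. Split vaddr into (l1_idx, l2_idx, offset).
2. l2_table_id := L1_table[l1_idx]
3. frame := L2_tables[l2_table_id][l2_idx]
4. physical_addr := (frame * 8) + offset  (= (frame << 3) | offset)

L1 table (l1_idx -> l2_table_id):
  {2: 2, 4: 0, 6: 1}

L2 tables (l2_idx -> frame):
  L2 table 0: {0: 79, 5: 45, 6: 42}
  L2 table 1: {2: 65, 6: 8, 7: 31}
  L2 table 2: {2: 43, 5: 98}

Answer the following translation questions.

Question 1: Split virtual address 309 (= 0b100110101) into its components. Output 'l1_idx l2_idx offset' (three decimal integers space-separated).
Answer: 4 6 5

Derivation:
vaddr = 309 = 0b100110101
  top 3 bits -> l1_idx = 4
  next 3 bits -> l2_idx = 6
  bottom 3 bits -> offset = 5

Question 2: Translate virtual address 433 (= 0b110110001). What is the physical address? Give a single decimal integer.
Answer: 65

Derivation:
vaddr = 433 = 0b110110001
Split: l1_idx=6, l2_idx=6, offset=1
L1[6] = 1
L2[1][6] = 8
paddr = 8 * 8 + 1 = 65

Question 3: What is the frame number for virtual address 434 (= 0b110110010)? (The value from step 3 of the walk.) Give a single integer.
Answer: 8

Derivation:
vaddr = 434: l1_idx=6, l2_idx=6
L1[6] = 1; L2[1][6] = 8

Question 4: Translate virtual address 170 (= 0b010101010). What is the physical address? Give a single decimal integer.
Answer: 786

Derivation:
vaddr = 170 = 0b010101010
Split: l1_idx=2, l2_idx=5, offset=2
L1[2] = 2
L2[2][5] = 98
paddr = 98 * 8 + 2 = 786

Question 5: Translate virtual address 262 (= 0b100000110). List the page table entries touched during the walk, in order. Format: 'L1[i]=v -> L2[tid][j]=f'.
Answer: L1[4]=0 -> L2[0][0]=79

Derivation:
vaddr = 262 = 0b100000110
Split: l1_idx=4, l2_idx=0, offset=6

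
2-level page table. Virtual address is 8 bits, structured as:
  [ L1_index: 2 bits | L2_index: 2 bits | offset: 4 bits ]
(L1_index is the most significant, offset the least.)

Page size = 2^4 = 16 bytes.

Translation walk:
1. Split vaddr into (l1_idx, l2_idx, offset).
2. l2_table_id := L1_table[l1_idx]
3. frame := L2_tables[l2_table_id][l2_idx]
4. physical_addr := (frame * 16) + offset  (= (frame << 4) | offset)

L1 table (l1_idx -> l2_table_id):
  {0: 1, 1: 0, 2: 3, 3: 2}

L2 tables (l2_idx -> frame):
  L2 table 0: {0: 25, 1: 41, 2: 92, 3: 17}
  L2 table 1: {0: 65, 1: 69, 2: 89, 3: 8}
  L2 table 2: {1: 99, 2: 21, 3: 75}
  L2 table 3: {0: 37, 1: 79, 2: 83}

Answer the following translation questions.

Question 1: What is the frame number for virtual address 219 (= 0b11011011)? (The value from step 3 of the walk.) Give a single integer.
vaddr = 219: l1_idx=3, l2_idx=1
L1[3] = 2; L2[2][1] = 99

Answer: 99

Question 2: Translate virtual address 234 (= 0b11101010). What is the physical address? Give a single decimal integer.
vaddr = 234 = 0b11101010
Split: l1_idx=3, l2_idx=2, offset=10
L1[3] = 2
L2[2][2] = 21
paddr = 21 * 16 + 10 = 346

Answer: 346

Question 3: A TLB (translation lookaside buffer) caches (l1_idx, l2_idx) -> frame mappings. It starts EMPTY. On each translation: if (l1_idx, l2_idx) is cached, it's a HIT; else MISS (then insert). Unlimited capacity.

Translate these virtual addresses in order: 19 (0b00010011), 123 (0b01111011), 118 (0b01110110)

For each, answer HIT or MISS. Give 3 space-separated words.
Answer: MISS MISS HIT

Derivation:
vaddr=19: (0,1) not in TLB -> MISS, insert
vaddr=123: (1,3) not in TLB -> MISS, insert
vaddr=118: (1,3) in TLB -> HIT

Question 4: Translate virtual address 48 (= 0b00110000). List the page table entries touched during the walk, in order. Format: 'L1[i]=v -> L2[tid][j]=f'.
Answer: L1[0]=1 -> L2[1][3]=8

Derivation:
vaddr = 48 = 0b00110000
Split: l1_idx=0, l2_idx=3, offset=0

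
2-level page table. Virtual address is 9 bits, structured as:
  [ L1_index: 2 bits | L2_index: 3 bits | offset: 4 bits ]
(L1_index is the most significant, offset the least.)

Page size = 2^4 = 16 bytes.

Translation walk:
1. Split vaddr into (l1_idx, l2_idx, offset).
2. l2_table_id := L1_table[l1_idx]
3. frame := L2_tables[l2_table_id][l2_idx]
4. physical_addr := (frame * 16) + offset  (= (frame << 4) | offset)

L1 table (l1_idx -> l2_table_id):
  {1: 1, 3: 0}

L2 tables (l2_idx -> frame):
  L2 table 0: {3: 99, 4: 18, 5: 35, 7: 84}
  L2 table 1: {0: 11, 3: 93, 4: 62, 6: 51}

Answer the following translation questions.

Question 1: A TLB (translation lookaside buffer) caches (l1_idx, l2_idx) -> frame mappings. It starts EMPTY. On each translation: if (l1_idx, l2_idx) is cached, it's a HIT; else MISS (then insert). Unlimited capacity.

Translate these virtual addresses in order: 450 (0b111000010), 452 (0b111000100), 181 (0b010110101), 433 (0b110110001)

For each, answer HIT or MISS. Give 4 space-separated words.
vaddr=450: (3,4) not in TLB -> MISS, insert
vaddr=452: (3,4) in TLB -> HIT
vaddr=181: (1,3) not in TLB -> MISS, insert
vaddr=433: (3,3) not in TLB -> MISS, insert

Answer: MISS HIT MISS MISS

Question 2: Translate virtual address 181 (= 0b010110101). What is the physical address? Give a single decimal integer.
vaddr = 181 = 0b010110101
Split: l1_idx=1, l2_idx=3, offset=5
L1[1] = 1
L2[1][3] = 93
paddr = 93 * 16 + 5 = 1493

Answer: 1493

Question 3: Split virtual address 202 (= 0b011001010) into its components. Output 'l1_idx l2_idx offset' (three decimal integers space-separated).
Answer: 1 4 10

Derivation:
vaddr = 202 = 0b011001010
  top 2 bits -> l1_idx = 1
  next 3 bits -> l2_idx = 4
  bottom 4 bits -> offset = 10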